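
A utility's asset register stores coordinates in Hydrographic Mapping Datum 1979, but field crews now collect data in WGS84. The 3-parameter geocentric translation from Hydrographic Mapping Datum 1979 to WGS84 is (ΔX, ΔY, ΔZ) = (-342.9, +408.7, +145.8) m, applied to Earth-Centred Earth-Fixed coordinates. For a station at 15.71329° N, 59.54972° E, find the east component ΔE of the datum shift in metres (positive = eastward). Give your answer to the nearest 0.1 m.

ΔE = 502.7 m

At φ = 15.71329°, λ = 59.54972°: sin φ = 0.270824, cos φ = 0.962629, sin λ = 0.862069, cos λ = 0.506790.
ΔE = −sin λ·ΔX + cos λ·ΔY = −(0.862069)·(-342.9) + (0.506790)·(408.7) = 502.73 m.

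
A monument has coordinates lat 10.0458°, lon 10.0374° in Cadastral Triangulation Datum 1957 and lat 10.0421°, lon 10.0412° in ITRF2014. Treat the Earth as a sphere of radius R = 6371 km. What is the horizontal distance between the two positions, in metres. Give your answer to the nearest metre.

585 m

Δφ = 10.0421° − 10.0458° = -0.0037°; Δλ = 10.0412° − 10.0374° = +0.0038°.
1° along a meridian = πR/180 = 111195 m.
ΔN = Δφ × 111195 = -411.4 m; ΔE = Δλ × 111195 × cos(10.0458°) = +0.0038 × 111195 × 0.984669 = 416.1 m.
Distance = √(ΔE² + ΔN²) = √(416.1² + (-411.4)²) = 585.1 m.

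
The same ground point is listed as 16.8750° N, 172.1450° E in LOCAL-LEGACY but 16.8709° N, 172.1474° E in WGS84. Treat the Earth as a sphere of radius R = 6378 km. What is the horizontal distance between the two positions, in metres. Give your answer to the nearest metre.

Δφ = 16.8709° − 16.8750° = -0.0041°; Δλ = 172.1474° − 172.1450° = +0.0024°.
1° along a meridian = πR/180 = 111317 m.
ΔN = Δφ × 111317 = -456.4 m; ΔE = Δλ × 111317 × cos(16.8750°) = +0.0024 × 111317 × 0.956940 = 255.7 m.
Distance = √(ΔE² + ΔN²) = √(255.7² + (-456.4)²) = 523.1 m.

523 m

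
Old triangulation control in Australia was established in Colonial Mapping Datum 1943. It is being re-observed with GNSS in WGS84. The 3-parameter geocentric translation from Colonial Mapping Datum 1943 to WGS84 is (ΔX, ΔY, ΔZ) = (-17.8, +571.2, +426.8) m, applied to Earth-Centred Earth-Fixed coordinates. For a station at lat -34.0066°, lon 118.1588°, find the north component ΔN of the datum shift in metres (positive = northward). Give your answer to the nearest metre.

The local north axis is (−sin φ cos λ, −sin φ sin λ, cos φ), giving ΔN = 4.698 + 281.655 + 353.806 = 640.16 m.

ΔN = 640 m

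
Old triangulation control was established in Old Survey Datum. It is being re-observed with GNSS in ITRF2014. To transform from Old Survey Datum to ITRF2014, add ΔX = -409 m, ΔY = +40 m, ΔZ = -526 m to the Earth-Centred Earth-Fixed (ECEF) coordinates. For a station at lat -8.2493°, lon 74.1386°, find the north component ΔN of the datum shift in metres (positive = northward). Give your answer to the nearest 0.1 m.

ΔN = -531.1 m

At φ = -8.2493°, λ = 74.1386°: sin φ = -0.143481, cos φ = 0.989653, sin λ = 0.961926, cos λ = 0.273311.
ΔN = −sin φ cos λ·ΔX − sin φ sin λ·ΔY + cos φ·ΔZ = −(-0.143481)(0.273311)(-409) − (-0.143481)(0.961926)(40) + (0.989653)(-526) = -531.08 m.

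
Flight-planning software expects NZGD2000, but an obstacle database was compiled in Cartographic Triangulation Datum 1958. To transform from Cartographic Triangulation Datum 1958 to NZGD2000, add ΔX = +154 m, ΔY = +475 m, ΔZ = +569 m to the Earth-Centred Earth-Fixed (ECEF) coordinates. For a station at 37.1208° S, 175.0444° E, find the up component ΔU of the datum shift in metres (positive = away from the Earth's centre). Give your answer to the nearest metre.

At φ = -37.1208°, λ = 175.0444°: sin φ = -0.603497, cos φ = 0.797365, sin λ = 0.086384, cos λ = -0.996262.
ΔU = cos φ cos λ·ΔX + cos φ sin λ·ΔY + sin φ·ΔZ = (0.797365)(-0.996262)(154) + (0.797365)(0.086384)(475) + (-0.603497)(569) = -433.01 m.

ΔU = -433 m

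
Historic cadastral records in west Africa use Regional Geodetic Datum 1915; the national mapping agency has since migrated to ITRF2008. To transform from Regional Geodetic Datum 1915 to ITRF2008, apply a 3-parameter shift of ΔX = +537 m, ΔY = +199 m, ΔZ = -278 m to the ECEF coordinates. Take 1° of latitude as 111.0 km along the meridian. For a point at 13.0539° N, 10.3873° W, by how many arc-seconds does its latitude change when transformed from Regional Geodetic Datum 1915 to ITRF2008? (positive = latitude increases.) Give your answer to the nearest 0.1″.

Δφ = -12.4″

sin φ = 0.225868, cos φ = 0.974158, sin λ = -0.180301, cos λ = 0.983611.
North component: ΔN = −sin φ cos λ·ΔX − sin φ sin λ·ΔY + cos φ·ΔZ = −(0.225868)(0.983611)(537) − (0.225868)(-0.180301)(199) + (0.974158)(-278) = -382.01 m.
1° of latitude spans 111000 m, so Δφ = -382.01 / 111000 × 3600 = -12.390″.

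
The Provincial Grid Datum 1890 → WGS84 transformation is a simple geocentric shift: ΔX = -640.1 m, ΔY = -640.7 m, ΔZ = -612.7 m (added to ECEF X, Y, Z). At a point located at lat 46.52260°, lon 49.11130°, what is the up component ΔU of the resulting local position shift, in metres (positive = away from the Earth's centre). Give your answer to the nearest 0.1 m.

ΔU = -1066.2 m

The local up (radial) axis is (cos φ cos λ, cos φ sin λ, sin φ), giving ΔU = -288.304 − 333.271 − 444.603 = -1066.18 m.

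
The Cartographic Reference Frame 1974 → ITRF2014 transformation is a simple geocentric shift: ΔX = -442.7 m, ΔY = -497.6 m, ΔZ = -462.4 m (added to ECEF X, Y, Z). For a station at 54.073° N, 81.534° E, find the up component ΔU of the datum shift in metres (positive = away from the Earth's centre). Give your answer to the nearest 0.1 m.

ΔU = -701.5 m

The local up (radial) axis is (cos φ cos λ, cos φ sin λ, sin φ), giving ΔU = -38.242 − 288.787 − 374.435 = -701.46 m.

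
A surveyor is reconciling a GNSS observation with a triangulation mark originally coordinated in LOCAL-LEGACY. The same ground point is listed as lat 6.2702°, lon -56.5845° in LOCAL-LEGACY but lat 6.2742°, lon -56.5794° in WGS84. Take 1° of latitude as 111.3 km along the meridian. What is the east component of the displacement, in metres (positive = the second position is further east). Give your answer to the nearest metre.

ΔE = 564 m

Δφ = 6.2742° − 6.2702° = +0.0040°; Δλ = -56.5794° − -56.5845° = +0.0051°.
ΔN = Δφ × 111300 = 445.2 m; ΔE = Δλ × 111300 × cos(6.2702°) = +0.0051 × 111300 × 0.994018 = 564.2 m.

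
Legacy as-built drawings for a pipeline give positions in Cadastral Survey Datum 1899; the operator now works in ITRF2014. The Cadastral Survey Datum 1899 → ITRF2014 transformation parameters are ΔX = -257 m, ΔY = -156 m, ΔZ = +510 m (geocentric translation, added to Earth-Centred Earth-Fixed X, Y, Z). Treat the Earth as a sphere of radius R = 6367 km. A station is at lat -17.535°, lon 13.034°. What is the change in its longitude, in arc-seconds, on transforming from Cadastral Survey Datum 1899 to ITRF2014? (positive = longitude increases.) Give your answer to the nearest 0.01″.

Δλ = -3.19″

sin φ = -0.301288, cos φ = 0.953533, sin λ = 0.225529, cos λ = 0.974236.
East component: ΔE = −sin λ·ΔX + cos λ·ΔY = −(0.225529)(-257) + (0.974236)(-156) = -94.02 m.
1° of latitude spans πR/180 = 111125 m; at latitude φ, 1° of longitude spans that × cos φ = 105961.5 m, so Δλ = -94.02 / 105961.5 × 3600 = -3.194″.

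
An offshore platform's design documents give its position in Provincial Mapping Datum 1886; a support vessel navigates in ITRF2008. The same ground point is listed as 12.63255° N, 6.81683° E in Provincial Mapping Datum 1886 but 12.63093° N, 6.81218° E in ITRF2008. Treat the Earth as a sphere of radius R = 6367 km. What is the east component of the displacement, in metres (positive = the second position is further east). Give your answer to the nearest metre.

ΔE = -504 m

Δφ = 12.63093° − 12.63255° = -0.00162°; Δλ = 6.81218° − 6.81683° = -0.00465°.
1° along a meridian = πR/180 = 111125 m.
ΔN = Δφ × 111125 = -180.0 m; ΔE = Δλ × 111125 × cos(12.63255°) = -0.00465 × 111125 × 0.975793 = -504.2 m.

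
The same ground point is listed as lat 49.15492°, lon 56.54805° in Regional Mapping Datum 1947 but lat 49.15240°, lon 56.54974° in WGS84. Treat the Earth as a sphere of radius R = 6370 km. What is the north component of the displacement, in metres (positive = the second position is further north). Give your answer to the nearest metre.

Δφ = 49.15240° − 49.15492° = -0.00252°; Δλ = 56.54974° − 56.54805° = +0.00169°.
1° along a meridian = πR/180 = 111177 m.
ΔN = Δφ × 111177 = -280.2 m; ΔE = Δλ × 111177 × cos(49.15492°) = +0.00169 × 111177 × 0.654016 = 122.9 m.

ΔN = -280 m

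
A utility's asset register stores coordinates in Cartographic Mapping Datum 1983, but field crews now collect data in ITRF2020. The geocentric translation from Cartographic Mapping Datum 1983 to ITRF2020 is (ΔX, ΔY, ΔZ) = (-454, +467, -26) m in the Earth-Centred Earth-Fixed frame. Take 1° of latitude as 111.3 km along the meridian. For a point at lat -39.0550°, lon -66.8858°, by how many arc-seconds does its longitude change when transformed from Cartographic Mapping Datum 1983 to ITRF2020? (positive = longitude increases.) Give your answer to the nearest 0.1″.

Δλ = -9.8″

sin φ = -0.630066, cos φ = 0.776541, sin λ = -0.919724, cos λ = 0.392565.
East component: ΔE = −sin λ·ΔX + cos λ·ΔY = −(-0.919724)(-454) + (0.392565)(467) = -234.23 m.
1° of latitude spans 111300 m; at latitude φ, 1° of longitude spans that × cos φ = 86429.1 m, so Δλ = -234.23 / 86429.1 × 3600 = -9.756″.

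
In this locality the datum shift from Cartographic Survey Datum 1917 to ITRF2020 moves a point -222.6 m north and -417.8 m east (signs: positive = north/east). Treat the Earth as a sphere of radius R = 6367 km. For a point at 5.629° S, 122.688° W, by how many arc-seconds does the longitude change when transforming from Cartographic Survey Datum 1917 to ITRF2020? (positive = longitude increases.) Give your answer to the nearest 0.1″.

Δλ = -13.6″

At latitude -5.629°, cos φ = 0.995178.
One radian of longitude at latitude φ spans R cos φ, so Δλ = ΔE / (R cos φ) = -417.8 / (6367000 × 0.995178) = -6.5938e-05 rad = -13.601″.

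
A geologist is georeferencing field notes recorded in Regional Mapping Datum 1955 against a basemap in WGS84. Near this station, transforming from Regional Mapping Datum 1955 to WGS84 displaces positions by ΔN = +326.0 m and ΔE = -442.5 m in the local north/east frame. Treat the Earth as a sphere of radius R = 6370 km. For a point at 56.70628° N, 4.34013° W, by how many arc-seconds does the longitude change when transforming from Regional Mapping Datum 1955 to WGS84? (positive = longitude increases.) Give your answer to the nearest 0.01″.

Δλ = -26.10″

At latitude 56.70628°, cos φ = 0.548931.
One radian of longitude at latitude φ spans R cos φ, so Δλ = ΔE / (R cos φ) = -442.5 / (6370000 × 0.548931) = -1.2655e-04 rad = -26.102″.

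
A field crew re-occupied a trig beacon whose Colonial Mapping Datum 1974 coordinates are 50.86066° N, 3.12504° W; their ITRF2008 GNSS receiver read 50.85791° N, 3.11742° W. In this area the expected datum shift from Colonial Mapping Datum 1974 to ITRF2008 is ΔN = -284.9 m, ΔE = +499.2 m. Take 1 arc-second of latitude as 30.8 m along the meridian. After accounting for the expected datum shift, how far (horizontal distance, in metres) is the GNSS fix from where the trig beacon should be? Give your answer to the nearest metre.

40 m

Observed coordinate differences: Δφ = -0.00275°, Δλ = +0.00762°.
Converting to metres (1° lat = 110880 m, cos φ = 0.631209): observed ΔN = -304.9 m, observed ΔE = 533.3 m.
Subtracting the expected shift leaves a residual of -304.9 − (-284.9) = -20.0 m north and 533.3 − (499.2) = 34.1 m east.
Residual distance = √((-20.0)² + 34.1²) = 39.6 m.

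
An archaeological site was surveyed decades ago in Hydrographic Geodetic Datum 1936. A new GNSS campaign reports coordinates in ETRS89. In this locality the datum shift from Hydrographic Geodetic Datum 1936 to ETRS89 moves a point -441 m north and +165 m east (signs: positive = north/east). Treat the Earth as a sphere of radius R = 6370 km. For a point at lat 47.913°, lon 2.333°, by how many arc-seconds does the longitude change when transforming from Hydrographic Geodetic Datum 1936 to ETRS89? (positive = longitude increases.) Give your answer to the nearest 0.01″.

At latitude 47.913°, cos φ = 0.670258.
One radian of longitude at latitude φ spans R cos φ, so Δλ = ΔE / (R cos φ) = 165.0 / (6370000 × 0.670258) = 3.8646e-05 rad = 7.971″.

Δλ = 7.97″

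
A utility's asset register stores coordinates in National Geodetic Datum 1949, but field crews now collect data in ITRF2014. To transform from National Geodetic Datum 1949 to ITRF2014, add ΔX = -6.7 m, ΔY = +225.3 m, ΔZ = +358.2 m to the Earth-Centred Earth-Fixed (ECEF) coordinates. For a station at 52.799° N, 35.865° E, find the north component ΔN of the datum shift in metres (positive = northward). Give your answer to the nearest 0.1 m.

At φ = 52.799°, λ = 35.865°: sin φ = 0.796519, cos φ = 0.604613, sin λ = 0.585877, cos λ = 0.810400.
ΔN = −sin φ cos λ·ΔX − sin φ sin λ·ΔY + cos φ·ΔZ = −(0.796519)(0.810400)(-6.7) − (0.796519)(0.585877)(225.3) + (0.604613)(358.2) = 115.76 m.

ΔN = 115.8 m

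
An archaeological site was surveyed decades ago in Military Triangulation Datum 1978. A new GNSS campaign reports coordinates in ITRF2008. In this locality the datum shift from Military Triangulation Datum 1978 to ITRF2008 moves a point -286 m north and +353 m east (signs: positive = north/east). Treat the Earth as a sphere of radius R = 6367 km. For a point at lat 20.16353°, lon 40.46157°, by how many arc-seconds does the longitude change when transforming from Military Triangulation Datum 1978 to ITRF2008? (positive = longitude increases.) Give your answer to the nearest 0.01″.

Δλ = 12.18″

At latitude 20.16353°, cos φ = 0.938713.
One radian of longitude at latitude φ spans R cos φ, so Δλ = ΔE / (R cos φ) = 353.0 / (6367000 × 0.938713) = 5.9062e-05 rad = 12.182″.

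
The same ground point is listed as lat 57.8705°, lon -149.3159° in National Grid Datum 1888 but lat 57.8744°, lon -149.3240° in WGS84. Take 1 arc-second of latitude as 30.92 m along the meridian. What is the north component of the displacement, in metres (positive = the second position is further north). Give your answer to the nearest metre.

Δφ = 57.8744° − 57.8705° = +0.0039°; Δλ = -149.3240° − -149.3159° = -0.0081°.
1° of latitude = 3600 × 30.92 = 111312 m.
ΔN = Δφ × 111312 = 434.1 m; ΔE = Δλ × 111312 × cos(57.8705°) = -0.0081 × 111312 × 0.531835 = -479.5 m.

ΔN = 434 m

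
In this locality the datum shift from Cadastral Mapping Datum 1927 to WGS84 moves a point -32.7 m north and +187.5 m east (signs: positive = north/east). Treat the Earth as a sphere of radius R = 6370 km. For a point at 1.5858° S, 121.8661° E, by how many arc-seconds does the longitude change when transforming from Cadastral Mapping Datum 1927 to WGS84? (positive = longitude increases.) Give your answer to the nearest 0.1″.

At latitude -1.5858°, cos φ = 0.999617.
One radian of longitude at latitude φ spans R cos φ, so Δλ = ΔE / (R cos φ) = 187.5 / (6370000 × 0.999617) = 2.9446e-05 rad = 6.074″.

Δλ = 6.1″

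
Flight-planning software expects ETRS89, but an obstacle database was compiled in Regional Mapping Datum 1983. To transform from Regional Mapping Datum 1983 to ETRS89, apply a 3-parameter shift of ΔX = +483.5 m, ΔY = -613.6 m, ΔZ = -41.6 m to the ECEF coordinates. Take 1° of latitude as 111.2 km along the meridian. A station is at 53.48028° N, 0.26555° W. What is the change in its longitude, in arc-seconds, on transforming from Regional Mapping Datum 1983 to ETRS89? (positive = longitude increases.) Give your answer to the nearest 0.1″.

sin φ = 0.803652, cos φ = 0.595099, sin λ = -0.004635, cos λ = 0.999989.
East component: ΔE = −sin λ·ΔX + cos λ·ΔY = −(-0.004635)(483.5) + (0.999989)(-613.6) = -611.35 m.
1° of latitude spans 111200 m; at latitude φ, 1° of longitude spans that × cos φ = 66175.1 m, so Δλ = -611.35 / 66175.1 × 3600 = -33.258″.

Δλ = -33.3″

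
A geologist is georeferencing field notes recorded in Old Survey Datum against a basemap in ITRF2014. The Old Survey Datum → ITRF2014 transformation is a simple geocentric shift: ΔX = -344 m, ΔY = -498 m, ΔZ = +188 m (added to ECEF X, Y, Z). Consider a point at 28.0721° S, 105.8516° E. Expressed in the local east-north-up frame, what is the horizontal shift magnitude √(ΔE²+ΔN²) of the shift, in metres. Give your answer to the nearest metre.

467 m

At φ = -28.0721°, λ = 105.8516°: sin φ = -0.470582, cos φ = 0.882356, sin λ = 0.961972, cos λ = -0.273147.
ΔE = −sin λ·ΔX + cos λ·ΔY = −(0.961972)·(-344) + (-0.273147)·(-498) = 466.95 m.
ΔN = −sin φ cos λ·ΔX − sin φ sin λ·ΔY + cos φ·ΔZ = −(-0.470582)(-0.273147)(-344) − (-0.470582)(0.961972)(-498) + (0.882356)(188) = -15.34 m.
Horizontal magnitude = √(ΔE² + ΔN²) = √(466.95² + (-15.34)²) = 467.20 m.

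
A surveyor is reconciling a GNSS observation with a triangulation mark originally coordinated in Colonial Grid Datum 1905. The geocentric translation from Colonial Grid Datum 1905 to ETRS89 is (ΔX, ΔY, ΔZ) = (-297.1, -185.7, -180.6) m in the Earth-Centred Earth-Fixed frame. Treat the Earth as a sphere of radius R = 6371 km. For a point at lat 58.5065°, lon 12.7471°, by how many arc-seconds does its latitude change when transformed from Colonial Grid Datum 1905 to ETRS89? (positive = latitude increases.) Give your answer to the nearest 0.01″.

sin φ = 0.852699, cos φ = 0.522402, sin λ = 0.220648, cos λ = 0.975353.
North component: ΔN = −sin φ cos λ·ΔX − sin φ sin λ·ΔY + cos φ·ΔZ = −(0.852699)(0.975353)(-297.1) − (0.852699)(0.220648)(-185.7) + (0.522402)(-180.6) = 187.69 m.
1° of latitude spans πR/180 = 111195 m, so Δφ = 187.69 / 111195 × 3600 = 6.076″.

Δφ = 6.08″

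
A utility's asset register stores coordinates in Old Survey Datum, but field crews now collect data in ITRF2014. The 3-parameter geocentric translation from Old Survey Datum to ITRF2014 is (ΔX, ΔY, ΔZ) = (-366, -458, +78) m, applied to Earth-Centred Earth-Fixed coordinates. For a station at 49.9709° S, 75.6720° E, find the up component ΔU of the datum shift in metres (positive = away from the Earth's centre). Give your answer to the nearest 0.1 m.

ΔU = -403.4 m

At φ = -49.9709°, λ = 75.6720°: sin φ = -0.765718, cos φ = 0.643177, sin λ = 0.968895, cos λ = 0.247473.
ΔU = cos φ cos λ·ΔX + cos φ sin λ·ΔY + sin φ·ΔZ = (0.643177)(0.247473)(-366) + (0.643177)(0.968895)(-458) + (-0.765718)(78) = -403.39 m.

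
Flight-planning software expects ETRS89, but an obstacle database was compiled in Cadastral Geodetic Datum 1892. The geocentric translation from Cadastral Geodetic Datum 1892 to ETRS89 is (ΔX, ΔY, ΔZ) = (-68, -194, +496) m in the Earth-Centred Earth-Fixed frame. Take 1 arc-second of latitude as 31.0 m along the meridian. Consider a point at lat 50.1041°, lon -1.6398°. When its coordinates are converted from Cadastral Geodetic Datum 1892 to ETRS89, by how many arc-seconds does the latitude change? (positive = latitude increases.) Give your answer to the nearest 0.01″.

sin φ = 0.767211, cos φ = 0.641395, sin λ = -0.028616, cos λ = 0.999590.
North component: ΔN = −sin φ cos λ·ΔX − sin φ sin λ·ΔY + cos φ·ΔZ = −(0.767211)(0.999590)(-68) − (0.767211)(-0.028616)(-194) + (0.641395)(496) = 366.02 m.
1° of latitude spans 3600 × 31.00 = 111600 m, so Δφ = 366.02 / 111600 × 3600 = 11.807″.

Δφ = 11.81″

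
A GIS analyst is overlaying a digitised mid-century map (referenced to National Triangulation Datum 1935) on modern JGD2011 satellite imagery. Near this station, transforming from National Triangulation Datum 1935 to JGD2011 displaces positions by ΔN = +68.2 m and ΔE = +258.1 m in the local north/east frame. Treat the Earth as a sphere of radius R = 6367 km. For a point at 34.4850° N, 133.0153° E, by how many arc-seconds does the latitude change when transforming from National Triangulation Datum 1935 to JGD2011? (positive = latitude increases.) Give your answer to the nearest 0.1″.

On a sphere of radius R, 1 rad of latitude = R, so Δφ = ΔN / R = 68.2 / 6367000 = 1.0711e-05 rad = 2.209″.

Δφ = 2.2″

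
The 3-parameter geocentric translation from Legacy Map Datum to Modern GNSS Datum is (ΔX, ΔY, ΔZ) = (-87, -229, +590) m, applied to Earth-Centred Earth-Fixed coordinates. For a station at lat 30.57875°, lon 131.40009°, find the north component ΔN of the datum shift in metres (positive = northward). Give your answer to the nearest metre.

ΔN = 566 m

The local north axis is (−sin φ cos λ, −sin φ sin λ, cos φ), giving ΔN = -29.269 + 87.386 + 507.949 = 566.07 m.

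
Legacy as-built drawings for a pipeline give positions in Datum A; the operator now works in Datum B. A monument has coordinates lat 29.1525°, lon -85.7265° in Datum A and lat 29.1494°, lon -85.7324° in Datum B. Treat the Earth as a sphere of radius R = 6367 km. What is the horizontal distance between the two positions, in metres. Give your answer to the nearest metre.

668 m

Δφ = 29.1494° − 29.1525° = -0.0031°; Δλ = -85.7324° − -85.7265° = -0.0059°.
1° along a meridian = πR/180 = 111125 m.
ΔN = Δφ × 111125 = -344.5 m; ΔE = Δλ × 111125 × cos(29.1525°) = -0.0059 × 111125 × 0.873326 = -572.6 m.
Distance = √(ΔE² + ΔN²) = √((-572.6)² + (-344.5)²) = 668.2 m.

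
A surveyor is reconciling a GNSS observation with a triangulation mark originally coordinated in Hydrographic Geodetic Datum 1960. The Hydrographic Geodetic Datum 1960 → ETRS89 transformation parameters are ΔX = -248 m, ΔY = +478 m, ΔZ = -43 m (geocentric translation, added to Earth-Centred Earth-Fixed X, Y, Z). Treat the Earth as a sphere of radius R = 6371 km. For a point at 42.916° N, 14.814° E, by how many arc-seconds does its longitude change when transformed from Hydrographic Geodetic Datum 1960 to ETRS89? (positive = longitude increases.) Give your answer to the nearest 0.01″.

Δλ = 23.23″

sin φ = 0.680925, cos φ = 0.732353, sin λ = 0.255682, cos λ = 0.966761.
East component: ΔE = −sin λ·ΔX + cos λ·ΔY = −(0.255682)(-248) + (0.966761)(478) = 525.52 m.
1° of latitude spans πR/180 = 111195 m; at latitude φ, 1° of longitude spans that × cos φ = 81433.9 m, so Δλ = 525.52 / 81433.9 × 3600 = 23.232″.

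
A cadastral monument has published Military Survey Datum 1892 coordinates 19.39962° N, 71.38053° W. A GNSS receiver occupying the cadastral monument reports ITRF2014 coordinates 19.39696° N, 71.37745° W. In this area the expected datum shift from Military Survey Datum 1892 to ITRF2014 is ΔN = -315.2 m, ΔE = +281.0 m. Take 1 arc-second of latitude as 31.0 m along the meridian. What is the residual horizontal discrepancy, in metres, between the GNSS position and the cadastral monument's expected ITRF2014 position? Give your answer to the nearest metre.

47 m

Observed coordinate differences: Δφ = -0.00266°, Δλ = +0.00308°.
Converting to metres (1° lat = 111600 m, cos φ = 0.943225): observed ΔN = -296.9 m, observed ΔE = 324.2 m.
Subtracting the expected shift leaves a residual of -296.9 − (-315.2) = 18.3 m north and 324.2 − (281.0) = 43.2 m east.
Residual distance = √(18.3² + 43.2²) = 46.9 m.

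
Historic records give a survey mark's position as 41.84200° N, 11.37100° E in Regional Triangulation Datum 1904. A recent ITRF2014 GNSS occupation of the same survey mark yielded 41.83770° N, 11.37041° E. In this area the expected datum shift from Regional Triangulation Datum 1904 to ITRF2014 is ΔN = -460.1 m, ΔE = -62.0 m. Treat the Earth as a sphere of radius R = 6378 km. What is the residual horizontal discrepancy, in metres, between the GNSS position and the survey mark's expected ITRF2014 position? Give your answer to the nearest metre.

Observed coordinate differences: Δφ = -0.00430°, Δλ = -0.00059°.
Converting to metres (1° lat = 111317 m, cos φ = 0.744987): observed ΔN = -478.7 m, observed ΔE = -48.9 m.
Subtracting the expected shift leaves a residual of -478.7 − (-460.1) = -18.6 m north and -48.9 − (-62.0) = 13.1 m east.
Residual distance = √((-18.6)² + 13.1²) = 22.7 m.

23 m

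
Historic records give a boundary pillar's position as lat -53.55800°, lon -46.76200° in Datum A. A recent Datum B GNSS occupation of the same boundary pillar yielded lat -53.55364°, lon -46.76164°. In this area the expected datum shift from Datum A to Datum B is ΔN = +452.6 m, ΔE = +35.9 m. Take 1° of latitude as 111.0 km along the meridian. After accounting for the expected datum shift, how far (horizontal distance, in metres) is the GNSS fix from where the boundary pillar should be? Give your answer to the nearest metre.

34 m

Observed coordinate differences: Δφ = +0.00436°, Δλ = +0.00036°.
Converting to metres (1° lat = 111000 m, cos φ = 0.594009): observed ΔN = 484.0 m, observed ΔE = 23.7 m.
Subtracting the expected shift leaves a residual of 484.0 − (452.6) = 31.4 m north and 23.7 − (35.9) = -12.2 m east.
Residual distance = √(31.4² + (-12.2)²) = 33.6 m.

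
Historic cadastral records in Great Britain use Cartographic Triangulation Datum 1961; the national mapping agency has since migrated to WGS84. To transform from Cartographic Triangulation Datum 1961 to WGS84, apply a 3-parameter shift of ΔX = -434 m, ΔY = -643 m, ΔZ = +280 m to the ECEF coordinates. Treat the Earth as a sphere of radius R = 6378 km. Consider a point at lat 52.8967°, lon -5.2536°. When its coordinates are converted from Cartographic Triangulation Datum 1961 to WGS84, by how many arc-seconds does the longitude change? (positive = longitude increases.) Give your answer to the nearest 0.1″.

sin φ = 0.797549, cos φ = 0.603254, sin λ = -0.091564, cos λ = 0.995799.
East component: ΔE = −sin λ·ΔX + cos λ·ΔY = −(-0.091564)(-434) + (0.995799)(-643) = -680.04 m.
1° of latitude spans πR/180 = 111317 m; at latitude φ, 1° of longitude spans that × cos φ = 67152.5 m, so Δλ = -680.04 / 67152.5 × 3600 = -36.456″.

Δλ = -36.5″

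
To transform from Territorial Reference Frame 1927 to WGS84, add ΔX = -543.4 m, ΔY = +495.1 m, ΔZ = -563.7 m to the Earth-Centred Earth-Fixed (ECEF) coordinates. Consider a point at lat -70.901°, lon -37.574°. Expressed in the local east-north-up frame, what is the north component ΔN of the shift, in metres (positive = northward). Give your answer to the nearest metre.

At φ = -70.901°, λ = -37.574°: sin φ = -0.944955, cos φ = 0.327201, sin λ = -0.609786, cos λ = 0.792566.
ΔN = −sin φ cos λ·ΔX − sin φ sin λ·ΔY + cos φ·ΔZ = −(-0.944955)(0.792566)(-543.4) − (-0.944955)(-0.609786)(495.1) + (0.327201)(-563.7) = -876.70 m.

ΔN = -877 m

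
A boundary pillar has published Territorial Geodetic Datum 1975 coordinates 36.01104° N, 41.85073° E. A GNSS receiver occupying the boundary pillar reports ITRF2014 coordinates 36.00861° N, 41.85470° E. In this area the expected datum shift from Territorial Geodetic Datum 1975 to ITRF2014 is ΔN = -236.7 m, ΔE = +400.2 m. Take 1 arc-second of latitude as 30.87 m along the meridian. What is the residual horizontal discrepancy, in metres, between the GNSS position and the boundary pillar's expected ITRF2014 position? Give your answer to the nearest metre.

Observed coordinate differences: Δφ = -0.00243°, Δλ = +0.00397°.
Converting to metres (1° lat = 111132 m, cos φ = 0.808904): observed ΔN = -270.1 m, observed ΔE = 356.9 m.
Subtracting the expected shift leaves a residual of -270.1 − (-236.7) = -33.4 m north and 356.9 − (400.2) = -43.3 m east.
Residual distance = √((-33.4)² + (-43.3)²) = 54.7 m.

55 m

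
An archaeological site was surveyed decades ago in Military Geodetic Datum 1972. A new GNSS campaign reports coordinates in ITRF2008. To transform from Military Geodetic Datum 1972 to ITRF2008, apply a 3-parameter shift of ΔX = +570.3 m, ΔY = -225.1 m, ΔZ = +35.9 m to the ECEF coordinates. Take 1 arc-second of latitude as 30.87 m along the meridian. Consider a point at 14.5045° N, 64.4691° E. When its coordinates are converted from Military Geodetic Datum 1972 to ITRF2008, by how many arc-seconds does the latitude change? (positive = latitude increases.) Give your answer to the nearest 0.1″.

sin φ = 0.250456, cos φ = 0.968128, sin λ = 0.902353, cos λ = 0.430998.
North component: ΔN = −sin φ cos λ·ΔX − sin φ sin λ·ΔY + cos φ·ΔZ = −(0.250456)(0.430998)(570.3) − (0.250456)(0.902353)(-225.1) + (0.968128)(35.9) = 24.07 m.
1° of latitude spans 3600 × 30.87 = 111132 m, so Δφ = 24.07 / 111132 × 3600 = 0.780″.

Δφ = 0.8″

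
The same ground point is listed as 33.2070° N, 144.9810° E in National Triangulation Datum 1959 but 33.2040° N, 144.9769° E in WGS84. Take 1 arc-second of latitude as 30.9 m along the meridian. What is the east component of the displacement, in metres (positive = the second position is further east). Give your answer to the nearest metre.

Δφ = 33.2040° − 33.2070° = -0.0030°; Δλ = 144.9769° − 144.9810° = -0.0041°.
1° of latitude = 3600 × 30.90 = 111240 m.
ΔN = Δφ × 111240 = -333.7 m; ΔE = Δλ × 111240 × cos(33.2070°) = -0.0041 × 111240 × 0.836697 = -381.6 m.

ΔE = -382 m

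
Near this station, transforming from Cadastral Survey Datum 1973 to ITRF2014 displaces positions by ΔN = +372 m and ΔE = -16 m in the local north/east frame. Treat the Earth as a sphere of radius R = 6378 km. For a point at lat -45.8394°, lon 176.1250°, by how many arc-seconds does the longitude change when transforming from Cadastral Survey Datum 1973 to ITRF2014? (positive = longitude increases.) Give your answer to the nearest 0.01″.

Δλ = -0.74″

At latitude -45.8394°, cos φ = 0.696672.
One radian of longitude at latitude φ spans R cos φ, so Δλ = ΔE / (R cos φ) = -16.0 / (6378000 × 0.696672) = -3.6009e-06 rad = -0.743″.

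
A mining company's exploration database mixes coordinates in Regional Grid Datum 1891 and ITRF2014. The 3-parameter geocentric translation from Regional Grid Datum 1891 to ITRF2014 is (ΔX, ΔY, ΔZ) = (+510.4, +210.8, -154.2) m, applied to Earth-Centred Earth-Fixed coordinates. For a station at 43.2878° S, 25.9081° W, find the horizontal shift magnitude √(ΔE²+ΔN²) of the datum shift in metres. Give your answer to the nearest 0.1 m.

435.5 m

The local east axis at (φ, λ) is (−sin λ, cos λ, 0), so ΔE = −sin(-25.9081°)·510.4 + cos(-25.9081°)·210.8 = 412.62 m.
The local north axis is (−sin φ cos λ, −sin φ sin λ, cos φ), giving ΔN = 314.790 − 63.153 − 112.245 = 139.39 m.
Horizontal magnitude = √(ΔE² + ΔN²) = √(412.62² + 139.39²) = 435.53 m.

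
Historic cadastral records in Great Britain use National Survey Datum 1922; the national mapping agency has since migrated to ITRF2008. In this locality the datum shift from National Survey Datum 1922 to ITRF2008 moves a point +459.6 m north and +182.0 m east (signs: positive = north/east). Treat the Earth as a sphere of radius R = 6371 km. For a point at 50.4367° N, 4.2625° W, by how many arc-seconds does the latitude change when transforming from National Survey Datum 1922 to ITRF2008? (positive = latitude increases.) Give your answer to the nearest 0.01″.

Δφ = 14.88″

On a sphere of radius R, 1 rad of latitude = R, so Δφ = ΔN / R = 459.6 / 6371000 = 7.2139e-05 rad = 14.880″.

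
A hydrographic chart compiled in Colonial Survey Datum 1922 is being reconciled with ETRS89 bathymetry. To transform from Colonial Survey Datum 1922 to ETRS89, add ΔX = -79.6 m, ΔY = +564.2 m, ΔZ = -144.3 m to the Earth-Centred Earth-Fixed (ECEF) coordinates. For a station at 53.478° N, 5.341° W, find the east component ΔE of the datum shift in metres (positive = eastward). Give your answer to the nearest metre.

ΔE = 554 m

At φ = 53.478°, λ = -5.341°: sin φ = 0.803628, cos φ = 0.595131, sin λ = -0.093083, cos λ = 0.995658.
ΔE = −sin λ·ΔX + cos λ·ΔY = −(-0.093083)·(-79.6) + (0.995658)·(564.2) = 554.34 m.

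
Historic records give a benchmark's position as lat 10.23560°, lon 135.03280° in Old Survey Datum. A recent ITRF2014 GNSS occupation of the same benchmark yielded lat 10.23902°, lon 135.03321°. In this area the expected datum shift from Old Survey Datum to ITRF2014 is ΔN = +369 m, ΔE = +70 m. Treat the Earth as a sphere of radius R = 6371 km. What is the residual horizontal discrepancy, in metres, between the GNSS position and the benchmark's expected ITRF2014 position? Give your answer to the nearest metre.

28 m

Observed coordinate differences: Δφ = +0.00342°, Δλ = +0.00041°.
Converting to metres (1° lat = 111195 m, cos φ = 0.984085): observed ΔN = 380.3 m, observed ΔE = 44.9 m.
Subtracting the expected shift leaves a residual of 380.3 − (369) = 11.3 m north and 44.9 − (70) = -25.1 m east.
Residual distance = √(11.3² + (-25.1)²) = 27.6 m.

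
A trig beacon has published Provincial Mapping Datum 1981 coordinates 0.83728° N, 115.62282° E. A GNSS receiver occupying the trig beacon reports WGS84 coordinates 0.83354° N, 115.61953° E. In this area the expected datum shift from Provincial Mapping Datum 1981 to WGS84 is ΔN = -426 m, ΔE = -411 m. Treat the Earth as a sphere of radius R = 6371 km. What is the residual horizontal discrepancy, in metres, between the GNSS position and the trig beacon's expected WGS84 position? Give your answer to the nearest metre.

Observed coordinate differences: Δφ = -0.00374°, Δλ = -0.00329°.
Converting to metres (1° lat = 111195 m, cos φ = 0.999893): observed ΔN = -415.9 m, observed ΔE = -365.8 m.
Subtracting the expected shift leaves a residual of -415.9 − (-426) = 10.1 m north and -365.8 − (-411) = 45.2 m east.
Residual distance = √(10.1² + 45.2²) = 46.3 m.

46 m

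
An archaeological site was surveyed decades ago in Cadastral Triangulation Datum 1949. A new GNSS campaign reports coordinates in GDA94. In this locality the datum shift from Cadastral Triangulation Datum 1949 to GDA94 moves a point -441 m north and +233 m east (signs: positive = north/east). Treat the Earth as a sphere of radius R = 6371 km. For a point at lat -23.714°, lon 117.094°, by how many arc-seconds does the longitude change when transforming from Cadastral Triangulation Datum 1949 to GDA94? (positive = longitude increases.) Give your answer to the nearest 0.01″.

At latitude -23.714°, cos φ = 0.915564.
One radian of longitude at latitude φ spans R cos φ, so Δλ = ΔE / (R cos φ) = 233.0 / (6371000 × 0.915564) = 3.9945e-05 rad = 8.239″.

Δλ = 8.24″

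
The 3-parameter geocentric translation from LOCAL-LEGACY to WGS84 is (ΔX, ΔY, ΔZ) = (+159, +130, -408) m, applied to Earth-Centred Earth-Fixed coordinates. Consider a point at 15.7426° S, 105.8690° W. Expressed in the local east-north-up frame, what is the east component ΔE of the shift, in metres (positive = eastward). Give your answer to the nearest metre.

ΔE = 117 m

At φ = -15.7426°, λ = -105.8690°: sin φ = -0.271316, cos φ = 0.962490, sin λ = -0.961889, cos λ = -0.273439.
ΔE = −sin λ·ΔX + cos λ·ΔY = −(-0.961889)·(159) + (-0.273439)·(130) = 117.39 m.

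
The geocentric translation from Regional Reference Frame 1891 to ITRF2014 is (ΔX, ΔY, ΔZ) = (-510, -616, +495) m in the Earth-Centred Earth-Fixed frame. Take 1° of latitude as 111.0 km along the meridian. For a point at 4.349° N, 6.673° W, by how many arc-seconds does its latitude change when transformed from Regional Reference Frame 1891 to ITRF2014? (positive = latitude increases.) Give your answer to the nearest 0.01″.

Δφ = 17.08″

sin φ = 0.075832, cos φ = 0.997121, sin λ = -0.116203, cos λ = 0.993226.
North component: ΔN = −sin φ cos λ·ΔX − sin φ sin λ·ΔY + cos φ·ΔZ = −(0.075832)(0.993226)(-510) − (0.075832)(-0.116203)(-616) + (0.997121)(495) = 526.56 m.
1° of latitude spans 111000 m, so Δφ = 526.56 / 111000 × 3600 = 17.078″.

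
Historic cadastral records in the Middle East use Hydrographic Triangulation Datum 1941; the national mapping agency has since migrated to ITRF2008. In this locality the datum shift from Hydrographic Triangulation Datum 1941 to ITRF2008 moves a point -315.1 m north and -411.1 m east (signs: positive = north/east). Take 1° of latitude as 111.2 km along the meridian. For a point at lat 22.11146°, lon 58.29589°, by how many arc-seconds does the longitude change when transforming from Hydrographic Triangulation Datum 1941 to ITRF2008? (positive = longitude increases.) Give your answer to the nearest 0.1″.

At latitude 22.11146°, cos φ = 0.926453.
1° of longitude at this latitude = 111.2 × cos φ = 103.02 km, so Δλ = -411.1 / 103021.6 = -0.0039904° = -14.366″.

Δλ = -14.4″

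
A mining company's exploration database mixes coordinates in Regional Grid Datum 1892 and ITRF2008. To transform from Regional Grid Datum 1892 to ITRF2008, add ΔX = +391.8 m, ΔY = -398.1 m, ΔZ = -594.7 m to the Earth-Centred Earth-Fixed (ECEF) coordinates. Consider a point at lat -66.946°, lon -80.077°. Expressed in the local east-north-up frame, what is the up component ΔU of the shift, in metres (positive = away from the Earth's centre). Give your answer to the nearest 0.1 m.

The local up (radial) axis is (cos φ cos λ, cos φ sin λ, sin φ), giving ΔU = 26.439 + 153.563 + 547.205 = 727.21 m.

ΔU = 727.2 m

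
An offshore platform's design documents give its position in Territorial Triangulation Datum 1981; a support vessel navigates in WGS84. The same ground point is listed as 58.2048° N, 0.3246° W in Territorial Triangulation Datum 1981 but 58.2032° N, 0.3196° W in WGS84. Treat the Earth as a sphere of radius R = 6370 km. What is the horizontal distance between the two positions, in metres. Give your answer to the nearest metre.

343 m

Δφ = 58.2032° − 58.2048° = -0.0016°; Δλ = -0.3196° − -0.3246° = +0.0050°.
1° along a meridian = πR/180 = 111177 m.
ΔN = Δφ × 111177 = -177.9 m; ΔE = Δλ × 111177 × cos(58.2048°) = +0.0050 × 111177 × 0.526885 = 292.9 m.
Distance = √(ΔE² + ΔN²) = √(292.9² + (-177.9)²) = 342.7 m.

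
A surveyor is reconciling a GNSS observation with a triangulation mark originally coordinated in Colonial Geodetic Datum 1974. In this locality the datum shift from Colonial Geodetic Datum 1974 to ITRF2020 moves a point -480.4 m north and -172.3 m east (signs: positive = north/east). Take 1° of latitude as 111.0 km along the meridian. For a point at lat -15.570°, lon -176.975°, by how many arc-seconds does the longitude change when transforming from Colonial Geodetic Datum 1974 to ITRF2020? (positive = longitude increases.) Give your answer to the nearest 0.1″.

At latitude -15.570°, cos φ = 0.963303.
1° of longitude at this latitude = 111.0 × cos φ = 106.93 km, so Δλ = -172.3 / 106926.7 = -0.0016114° = -5.801″.

Δλ = -5.8″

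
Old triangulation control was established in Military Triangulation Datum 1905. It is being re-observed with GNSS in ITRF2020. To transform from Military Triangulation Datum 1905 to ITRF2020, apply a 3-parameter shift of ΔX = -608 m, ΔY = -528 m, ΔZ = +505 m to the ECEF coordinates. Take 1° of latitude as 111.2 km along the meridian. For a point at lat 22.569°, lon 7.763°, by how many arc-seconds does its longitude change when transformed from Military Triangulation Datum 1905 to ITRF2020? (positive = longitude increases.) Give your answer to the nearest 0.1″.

Δλ = -15.5″

sin φ = 0.383796, cos φ = 0.923418, sin λ = 0.135076, cos λ = 0.990835.
East component: ΔE = −sin λ·ΔX + cos λ·ΔY = −(0.135076)(-608) + (0.990835)(-528) = -441.03 m.
1° of latitude spans 111200 m; at latitude φ, 1° of longitude spans that × cos φ = 102684.1 m, so Δλ = -441.03 / 102684.1 × 3600 = -15.462″.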